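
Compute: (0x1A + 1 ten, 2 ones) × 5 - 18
Convert 0x1A (hexadecimal) → 1×16 + 10 = 26 (decimal)
Convert 1 ten, 2 ones (place-value notation) → 1×10 + 2 = 12 (decimal)
Expression in decimal: (26 + 12) × 5 - 18
Parentheses first: 26 + 12 = 38
Multiply: 38 × 5 = 190
Subtract: 190 - 18 = 172
172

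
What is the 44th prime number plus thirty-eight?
The 44th prime number = 193
Convert thirty-eight (English words) → 38 (decimal)
Compute 193 + 38 = 231
231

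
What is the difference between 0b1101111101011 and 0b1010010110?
Convert 0b1101111101011 (binary) → 4096 + 2048 + 512 + 256 + 128 + 64 + 32 + 8 + 2 + 1 = 7147 (decimal)
Convert 0b1010010110 (binary) → 512 + 128 + 16 + 4 + 2 = 662 (decimal)
Difference: |7147 - 662| = 6485
6485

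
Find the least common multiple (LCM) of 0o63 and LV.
Convert 0o63 (octal) → 6×8 + 3 = 51 (decimal)
Convert LV (Roman numeral) → 50 + 5 = 55 (decimal)
Compute lcm(51, 55) = 2805
2805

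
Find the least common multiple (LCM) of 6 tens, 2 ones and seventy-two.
Convert 6 tens, 2 ones (place-value notation) → 6×10 + 2 = 62 (decimal)
Convert seventy-two (English words) → 72 (decimal)
Compute lcm(62, 72) = 2232
2232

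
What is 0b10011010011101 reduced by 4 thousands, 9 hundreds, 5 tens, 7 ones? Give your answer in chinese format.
Convert 0b10011010011101 (binary) → 8192 + 1024 + 512 + 128 + 16 + 8 + 4 + 1 = 9885 (decimal)
Convert 4 thousands, 9 hundreds, 5 tens, 7 ones (place-value notation) → 4×1000 + 9×100 + 5×10 + 7 = 4957 (decimal)
Compute 9885 - 4957 = 4928
Convert 4928 (decimal) → 4928 = 4×1000 + 9×100 + 2×10 + 8 → 四千九百二十八 (Chinese numeral)
四千九百二十八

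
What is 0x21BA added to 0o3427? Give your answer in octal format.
Convert 0x21BA (hexadecimal) → 2×4096 + 1×256 + 11×16 + 10 = 8634 (decimal)
Convert 0o3427 (octal) → 3×512 + 4×64 + 2×8 + 7 = 1815 (decimal)
Compute 8634 + 1815 = 10449
Convert 10449 (decimal) → 10449 = 2×4096 + 4×512 + 3×64 + 2×8 + 1 → 0o24321 (octal)
0o24321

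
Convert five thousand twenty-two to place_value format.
Convert five thousand twenty-two (English words) → 5×1000 + 22 = 5022 (decimal)
Convert 5022 (decimal) → 5022 = 5×1000 + 2×10 + 2 → 5 thousands, 2 tens, 2 ones (place-value notation)
5 thousands, 2 tens, 2 ones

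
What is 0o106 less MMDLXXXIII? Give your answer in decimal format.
Convert 0o106 (octal) → 1×64 + 6 = 70 (decimal)
Convert MMDLXXXIII (Roman numeral) → 1000 + 1000 + 500 + 50 + 10 + 10 + 10 + 1 + 1 + 1 = 2583 (decimal)
Compute 70 - 2583 = -2513
-2513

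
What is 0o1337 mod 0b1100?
Convert 0o1337 (octal) → 1×512 + 3×64 + 3×8 + 7 = 735 (decimal)
Convert 0b1100 (binary) → 8 + 4 = 12 (decimal)
Compute 735 mod 12 = 3
3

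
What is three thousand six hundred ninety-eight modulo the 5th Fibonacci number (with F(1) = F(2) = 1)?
Convert three thousand six hundred ninety-eight (English words) → 3×1000 + 6×100 + 98 = 3698 (decimal)
Convert the 5th Fibonacci number (with F(1) = F(2) = 1) (Fibonacci index) → 1, 1, 2, 3, 5 → 5 (decimal)
Compute 3698 mod 5 = 3
3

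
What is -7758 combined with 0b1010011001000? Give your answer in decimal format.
Convert 0b1010011001000 (binary) → 4096 + 1024 + 128 + 64 + 8 = 5320 (decimal)
Compute -7758 + 5320 = -2438
-2438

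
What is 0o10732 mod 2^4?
Convert 0o10732 (octal) → 1×4096 + 7×64 + 3×8 + 2 = 4570 (decimal)
Convert 2^4 (power) → 16 (decimal)
Compute 4570 mod 16 = 10
10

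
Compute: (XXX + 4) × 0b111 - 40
Convert XXX (Roman numeral) → 10 + 10 + 10 = 30 (decimal)
Convert 0b111 (binary) → 4 + 2 + 1 = 7 (decimal)
Expression in decimal: (30 + 4) × 7 - 40
Parentheses first: 30 + 4 = 34
Multiply: 34 × 7 = 238
Subtract: 238 - 40 = 198
198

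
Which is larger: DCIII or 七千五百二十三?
Convert DCIII (Roman numeral) → 500 + 100 + 1 + 1 + 1 = 603 (decimal)
Convert 七千五百二十三 (Chinese numeral) → 7×1000 + 5×100 + 2×10 + 3 = 7523 (decimal)
Compare 603 vs 7523: larger = 7523
7523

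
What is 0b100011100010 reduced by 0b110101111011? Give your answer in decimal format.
Convert 0b100011100010 (binary) → 2048 + 128 + 64 + 32 + 2 = 2274 (decimal)
Convert 0b110101111011 (binary) → 2048 + 1024 + 256 + 64 + 32 + 16 + 8 + 2 + 1 = 3451 (decimal)
Compute 2274 - 3451 = -1177
-1177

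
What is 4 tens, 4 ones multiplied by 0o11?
Convert 4 tens, 4 ones (place-value notation) → 4×10 + 4 = 44 (decimal)
Convert 0o11 (octal) → 1×8 + 1 = 9 (decimal)
Compute 44 × 9 = 396
396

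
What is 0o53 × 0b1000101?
Convert 0o53 (octal) → 5×8 + 3 = 43 (decimal)
Convert 0b1000101 (binary) → 64 + 4 + 1 = 69 (decimal)
Compute 43 × 69 = 2967
2967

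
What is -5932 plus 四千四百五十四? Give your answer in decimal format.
Convert 四千四百五十四 (Chinese numeral) → 4×1000 + 4×100 + 5×10 + 4 = 4454 (decimal)
Compute -5932 + 4454 = -1478
-1478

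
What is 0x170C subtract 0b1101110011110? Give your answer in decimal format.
Convert 0x170C (hexadecimal) → 1×4096 + 7×256 + 12 = 5900 (decimal)
Convert 0b1101110011110 (binary) → 4096 + 2048 + 512 + 256 + 128 + 16 + 8 + 4 + 2 = 7070 (decimal)
Compute 5900 - 7070 = -1170
-1170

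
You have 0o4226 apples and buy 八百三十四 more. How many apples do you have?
Convert 0o4226 (octal) → 4×512 + 2×64 + 2×8 + 6 = 2198 (decimal)
Convert 八百三十四 (Chinese numeral) → 8×100 + 3×10 + 4 = 834 (decimal)
Compute 2198 + 834 = 3032
3032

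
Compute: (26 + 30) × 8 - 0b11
Convert 0b11 (binary) → 2 + 1 = 3 (decimal)
Expression in decimal: (26 + 30) × 8 - 3
Parentheses first: 26 + 30 = 56
Multiply: 56 × 8 = 448
Subtract: 448 - 3 = 445
445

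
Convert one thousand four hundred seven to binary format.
Convert one thousand four hundred seven (English words) → 1×1000 + 4×100 + 7 = 1407 (decimal)
Convert 1407 (decimal) → 1407 = 1024 + 256 + 64 + 32 + 16 + 8 + 4 + 2 + 1 → 0b10101111111 (binary)
0b10101111111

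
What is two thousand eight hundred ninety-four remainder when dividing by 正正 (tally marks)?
Convert two thousand eight hundred ninety-four (English words) → 2×1000 + 8×100 + 94 = 2894 (decimal)
Convert 正正 (tally marks) → 5 + 5 = 10 (decimal)
Compute 2894 mod 10 = 4
4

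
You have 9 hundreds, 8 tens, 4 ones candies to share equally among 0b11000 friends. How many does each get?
Convert 9 hundreds, 8 tens, 4 ones (place-value notation) → 9×100 + 8×10 + 4 = 984 (decimal)
Convert 0b11000 (binary) → 16 + 8 = 24 (decimal)
Compute 984 ÷ 24 = 41
41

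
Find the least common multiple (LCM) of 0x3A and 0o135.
Convert 0x3A (hexadecimal) → 3×16 + 10 = 58 (decimal)
Convert 0o135 (octal) → 1×64 + 3×8 + 5 = 93 (decimal)
Compute lcm(58, 93) = 5394
5394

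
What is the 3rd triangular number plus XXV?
The 3rd triangular number = 3×4/2 = 6
Convert XXV (Roman numeral) → 10 + 10 + 5 = 25 (decimal)
Compute 6 + 25 = 31
31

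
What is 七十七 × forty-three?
Convert 七十七 (Chinese numeral) → 7×10 + 7 = 77 (decimal)
Convert forty-three (English words) → 43 (decimal)
Compute 77 × 43 = 3311
3311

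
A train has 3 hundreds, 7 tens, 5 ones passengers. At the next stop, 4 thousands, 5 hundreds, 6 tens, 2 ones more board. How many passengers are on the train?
Convert 3 hundreds, 7 tens, 5 ones (place-value notation) → 3×100 + 7×10 + 5 = 375 (decimal)
Convert 4 thousands, 5 hundreds, 6 tens, 2 ones (place-value notation) → 4×1000 + 5×100 + 6×10 + 2 = 4562 (decimal)
Compute 375 + 4562 = 4937
4937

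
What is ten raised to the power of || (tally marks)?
Convert ten (English words) → 10 (decimal)
Convert || (tally marks) → 2 (decimal)
Compute 10 ^ 2 = 100
100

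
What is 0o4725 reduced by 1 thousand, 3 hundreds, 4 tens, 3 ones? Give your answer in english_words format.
Convert 0o4725 (octal) → 4×512 + 7×64 + 2×8 + 5 = 2517 (decimal)
Convert 1 thousand, 3 hundreds, 4 tens, 3 ones (place-value notation) → 1×1000 + 3×100 + 4×10 + 3 = 1343 (decimal)
Compute 2517 - 1343 = 1174
Convert 1174 (decimal) → 1174 = 1×1000 + 1×100 + 74 → one thousand one hundred seventy-four (English words)
one thousand one hundred seventy-four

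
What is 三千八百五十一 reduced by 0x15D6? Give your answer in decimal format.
Convert 三千八百五十一 (Chinese numeral) → 3×1000 + 8×100 + 5×10 + 1 = 3851 (decimal)
Convert 0x15D6 (hexadecimal) → 1×4096 + 5×256 + 13×16 + 6 = 5590 (decimal)
Compute 3851 - 5590 = -1739
-1739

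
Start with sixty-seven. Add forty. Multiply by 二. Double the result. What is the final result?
Convert sixty-seven (English words) → 67 (decimal)
Start: 67
Convert forty (English words) → 40 (decimal)
67 + 40 = 107
Convert 二 (Chinese numeral) → 2 (decimal)
107 × 2 = 214
214 × 2 = 428
428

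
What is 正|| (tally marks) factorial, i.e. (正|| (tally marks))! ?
Convert 正|| (tally marks) → 5 + 2 = 7 (decimal)
Compute 7! = 5040
5040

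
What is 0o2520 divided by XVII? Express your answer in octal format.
Convert 0o2520 (octal) → 2×512 + 5×64 + 2×8 = 1360 (decimal)
Convert XVII (Roman numeral) → 10 + 5 + 1 + 1 = 17 (decimal)
Compute 1360 ÷ 17 = 80
Convert 80 (decimal) → 80 = 1×64 + 2×8 → 0o120 (octal)
0o120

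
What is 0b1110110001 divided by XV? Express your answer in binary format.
Convert 0b1110110001 (binary) → 512 + 256 + 128 + 32 + 16 + 1 = 945 (decimal)
Convert XV (Roman numeral) → 10 + 5 = 15 (decimal)
Compute 945 ÷ 15 = 63
Convert 63 (decimal) → 63 = 32 + 16 + 8 + 4 + 2 + 1 → 0b111111 (binary)
0b111111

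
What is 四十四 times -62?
Convert 四十四 (Chinese numeral) → 4×10 + 4 = 44 (decimal)
Compute 44 × -62 = -2728
-2728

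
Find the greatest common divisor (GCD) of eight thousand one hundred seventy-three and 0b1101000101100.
Convert eight thousand one hundred seventy-three (English words) → 8×1000 + 1×100 + 73 = 8173 (decimal)
Convert 0b1101000101100 (binary) → 4096 + 2048 + 512 + 32 + 8 + 4 = 6700 (decimal)
Compute gcd(8173, 6700) = 1
1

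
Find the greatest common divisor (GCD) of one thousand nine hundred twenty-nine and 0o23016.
Convert one thousand nine hundred twenty-nine (English words) → 1×1000 + 9×100 + 29 = 1929 (decimal)
Convert 0o23016 (octal) → 2×4096 + 3×512 + 1×8 + 6 = 9742 (decimal)
Compute gcd(1929, 9742) = 1
1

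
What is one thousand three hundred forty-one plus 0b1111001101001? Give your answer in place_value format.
Convert one thousand three hundred forty-one (English words) → 1×1000 + 3×100 + 41 = 1341 (decimal)
Convert 0b1111001101001 (binary) → 4096 + 2048 + 1024 + 512 + 64 + 32 + 8 + 1 = 7785 (decimal)
Compute 1341 + 7785 = 9126
Convert 9126 (decimal) → 9126 = 9×1000 + 1×100 + 2×10 + 6 → 9 thousands, 1 hundred, 2 tens, 6 ones (place-value notation)
9 thousands, 1 hundred, 2 tens, 6 ones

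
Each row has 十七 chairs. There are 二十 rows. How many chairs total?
Convert 十七 (Chinese numeral) → 1×10 + 7 = 17 (decimal)
Convert 二十 (Chinese numeral) → 2×10 = 20 (decimal)
Compute 17 × 20 = 340
340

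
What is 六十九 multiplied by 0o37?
Convert 六十九 (Chinese numeral) → 6×10 + 9 = 69 (decimal)
Convert 0o37 (octal) → 3×8 + 7 = 31 (decimal)
Compute 69 × 31 = 2139
2139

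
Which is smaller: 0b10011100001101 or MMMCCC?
Convert 0b10011100001101 (binary) → 8192 + 1024 + 512 + 256 + 8 + 4 + 1 = 9997 (decimal)
Convert MMMCCC (Roman numeral) → 1000 + 1000 + 1000 + 100 + 100 + 100 = 3300 (decimal)
Compare 9997 vs 3300: smaller = 3300
3300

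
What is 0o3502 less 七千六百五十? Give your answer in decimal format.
Convert 0o3502 (octal) → 3×512 + 5×64 + 2 = 1858 (decimal)
Convert 七千六百五十 (Chinese numeral) → 7×1000 + 6×100 + 5×10 = 7650 (decimal)
Compute 1858 - 7650 = -5792
-5792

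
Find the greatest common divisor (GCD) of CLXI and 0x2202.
Convert CLXI (Roman numeral) → 100 + 50 + 10 + 1 = 161 (decimal)
Convert 0x2202 (hexadecimal) → 2×4096 + 2×256 + 2 = 8706 (decimal)
Compute gcd(161, 8706) = 1
1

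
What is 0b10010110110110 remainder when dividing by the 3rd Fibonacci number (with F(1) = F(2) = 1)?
Convert 0b10010110110110 (binary) → 8192 + 1024 + 256 + 128 + 32 + 16 + 4 + 2 = 9654 (decimal)
Convert the 3rd Fibonacci number (with F(1) = F(2) = 1) (Fibonacci index) → 1, 1, 2 → 2 (decimal)
Compute 9654 mod 2 = 0
0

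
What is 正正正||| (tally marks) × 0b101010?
Convert 正正正||| (tally marks) → 5 + 5 + 5 + 3 = 18 (decimal)
Convert 0b101010 (binary) → 32 + 8 + 2 = 42 (decimal)
Compute 18 × 42 = 756
756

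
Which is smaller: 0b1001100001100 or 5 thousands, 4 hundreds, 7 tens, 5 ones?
Convert 0b1001100001100 (binary) → 4096 + 512 + 256 + 8 + 4 = 4876 (decimal)
Convert 5 thousands, 4 hundreds, 7 tens, 5 ones (place-value notation) → 5×1000 + 4×100 + 7×10 + 5 = 5475 (decimal)
Compare 4876 vs 5475: smaller = 4876
4876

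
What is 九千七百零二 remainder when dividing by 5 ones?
Convert 九千七百零二 (Chinese numeral) → 9×1000 + 7×100 + 2 = 9702 (decimal)
Convert 5 ones (place-value notation) → 5 (decimal)
Compute 9702 mod 5 = 2
2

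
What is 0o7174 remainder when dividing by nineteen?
Convert 0o7174 (octal) → 7×512 + 1×64 + 7×8 + 4 = 3708 (decimal)
Convert nineteen (English words) → 19 (decimal)
Compute 3708 mod 19 = 3
3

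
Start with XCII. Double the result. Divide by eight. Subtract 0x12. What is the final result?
Convert XCII (Roman numeral) → 90 + 1 + 1 = 92 (decimal)
Start: 92
92 × 2 = 184
Convert eight (English words) → 8 (decimal)
184 ÷ 8 = 23
Convert 0x12 (hexadecimal) → 1×16 + 2 = 18 (decimal)
23 - 18 = 5
5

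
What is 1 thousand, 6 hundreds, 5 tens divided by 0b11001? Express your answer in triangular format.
Convert 1 thousand, 6 hundreds, 5 tens (place-value notation) → 1×1000 + 6×100 + 5×10 = 1650 (decimal)
Convert 0b11001 (binary) → 16 + 8 + 1 = 25 (decimal)
Compute 1650 ÷ 25 = 66
Convert 66 (decimal) → 66 = 11×12/2 → the 11th triangular number (triangular index)
the 11th triangular number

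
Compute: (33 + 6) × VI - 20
Convert VI (Roman numeral) → 5 + 1 = 6 (decimal)
Expression in decimal: (33 + 6) × 6 - 20
Parentheses first: 33 + 6 = 39
Multiply: 39 × 6 = 234
Subtract: 234 - 20 = 214
214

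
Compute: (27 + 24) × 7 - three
Convert three (English words) → 3 (decimal)
Expression in decimal: (27 + 24) × 7 - 3
Parentheses first: 27 + 24 = 51
Multiply: 51 × 7 = 357
Subtract: 357 - 3 = 354
354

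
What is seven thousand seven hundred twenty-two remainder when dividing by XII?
Convert seven thousand seven hundred twenty-two (English words) → 7×1000 + 7×100 + 22 = 7722 (decimal)
Convert XII (Roman numeral) → 10 + 1 + 1 = 12 (decimal)
Compute 7722 mod 12 = 6
6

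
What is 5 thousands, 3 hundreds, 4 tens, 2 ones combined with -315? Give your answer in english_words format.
Convert 5 thousands, 3 hundreds, 4 tens, 2 ones (place-value notation) → 5×1000 + 3×100 + 4×10 + 2 = 5342 (decimal)
Compute 5342 + -315 = 5027
Convert 5027 (decimal) → 5027 = 5×1000 + 27 → five thousand twenty-seven (English words)
five thousand twenty-seven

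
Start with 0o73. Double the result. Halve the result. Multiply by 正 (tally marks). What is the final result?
Convert 0o73 (octal) → 7×8 + 3 = 59 (decimal)
Start: 59
59 × 2 = 118
118 ÷ 2 = 59
Convert 正 (tally marks) → 5 (decimal)
59 × 5 = 295
295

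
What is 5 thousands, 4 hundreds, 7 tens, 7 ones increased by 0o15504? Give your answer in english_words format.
Convert 5 thousands, 4 hundreds, 7 tens, 7 ones (place-value notation) → 5×1000 + 4×100 + 7×10 + 7 = 5477 (decimal)
Convert 0o15504 (octal) → 1×4096 + 5×512 + 5×64 + 4 = 6980 (decimal)
Compute 5477 + 6980 = 12457
Convert 12457 (decimal) → 12457 = 12×1000 + 4×100 + 57 → twelve thousand four hundred fifty-seven (English words)
twelve thousand four hundred fifty-seven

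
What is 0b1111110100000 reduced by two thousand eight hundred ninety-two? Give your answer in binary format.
Convert 0b1111110100000 (binary) → 4096 + 2048 + 1024 + 512 + 256 + 128 + 32 = 8096 (decimal)
Convert two thousand eight hundred ninety-two (English words) → 2×1000 + 8×100 + 92 = 2892 (decimal)
Compute 8096 - 2892 = 5204
Convert 5204 (decimal) → 5204 = 4096 + 1024 + 64 + 16 + 4 → 0b1010001010100 (binary)
0b1010001010100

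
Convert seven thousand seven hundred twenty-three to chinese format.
Convert seven thousand seven hundred twenty-three (English words) → 7×1000 + 7×100 + 23 = 7723 (decimal)
Convert 7723 (decimal) → 7723 = 7×1000 + 7×100 + 2×10 + 3 → 七千七百二十三 (Chinese numeral)
七千七百二十三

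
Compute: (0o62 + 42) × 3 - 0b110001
Convert 0o62 (octal) → 6×8 + 2 = 50 (decimal)
Convert 0b110001 (binary) → 32 + 16 + 1 = 49 (decimal)
Expression in decimal: (50 + 42) × 3 - 49
Parentheses first: 50 + 42 = 92
Multiply: 92 × 3 = 276
Subtract: 276 - 49 = 227
227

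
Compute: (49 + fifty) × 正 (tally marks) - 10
Convert fifty (English words) → 50 (decimal)
Convert 正 (tally marks) → 5 (decimal)
Expression in decimal: (49 + 50) × 5 - 10
Parentheses first: 49 + 50 = 99
Multiply: 99 × 5 = 495
Subtract: 495 - 10 = 485
485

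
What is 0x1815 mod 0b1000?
Convert 0x1815 (hexadecimal) → 1×4096 + 8×256 + 1×16 + 5 = 6165 (decimal)
Convert 0b1000 (binary) → 8 (decimal)
Compute 6165 mod 8 = 5
5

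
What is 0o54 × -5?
Convert 0o54 (octal) → 5×8 + 4 = 44 (decimal)
Compute 44 × -5 = -220
-220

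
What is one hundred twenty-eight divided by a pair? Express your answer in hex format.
Convert one hundred twenty-eight (English words) → 1×100 + 28 = 128 (decimal)
Convert a pair (colloquial) → 2 (decimal)
Compute 128 ÷ 2 = 64
Convert 64 (decimal) → 64 = 4×16 → 0x40 (hexadecimal)
0x40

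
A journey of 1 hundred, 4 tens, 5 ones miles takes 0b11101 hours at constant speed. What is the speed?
Convert 1 hundred, 4 tens, 5 ones (place-value notation) → 1×100 + 4×10 + 5 = 145 (decimal)
Convert 0b11101 (binary) → 16 + 8 + 4 + 1 = 29 (decimal)
Compute 145 ÷ 29 = 5
5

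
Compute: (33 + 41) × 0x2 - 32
Convert 0x2 (hexadecimal) → 2 (decimal)
Expression in decimal: (33 + 41) × 2 - 32
Parentheses first: 33 + 41 = 74
Multiply: 74 × 2 = 148
Subtract: 148 - 32 = 116
116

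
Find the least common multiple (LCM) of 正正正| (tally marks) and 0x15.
Convert 正正正| (tally marks) → 5 + 5 + 5 + 1 = 16 (decimal)
Convert 0x15 (hexadecimal) → 1×16 + 5 = 21 (decimal)
Compute lcm(16, 21) = 336
336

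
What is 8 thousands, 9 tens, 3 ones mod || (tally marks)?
Convert 8 thousands, 9 tens, 3 ones (place-value notation) → 8×1000 + 9×10 + 3 = 8093 (decimal)
Convert || (tally marks) → 2 (decimal)
Compute 8093 mod 2 = 1
1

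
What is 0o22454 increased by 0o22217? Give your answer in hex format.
Convert 0o22454 (octal) → 2×4096 + 2×512 + 4×64 + 5×8 + 4 = 9516 (decimal)
Convert 0o22217 (octal) → 2×4096 + 2×512 + 2×64 + 1×8 + 7 = 9359 (decimal)
Compute 9516 + 9359 = 18875
Convert 18875 (decimal) → 18875 = 4×4096 + 9×256 + 11×16 + 11 → 0x49BB (hexadecimal)
0x49BB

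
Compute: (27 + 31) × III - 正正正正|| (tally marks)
Convert III (Roman numeral) → 1 + 1 + 1 = 3 (decimal)
Convert 正正正正|| (tally marks) → 5 + 5 + 5 + 5 + 2 = 22 (decimal)
Expression in decimal: (27 + 31) × 3 - 22
Parentheses first: 27 + 31 = 58
Multiply: 58 × 3 = 174
Subtract: 174 - 22 = 152
152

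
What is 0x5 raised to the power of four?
Convert 0x5 (hexadecimal) → 5 (decimal)
Convert four (English words) → 4 (decimal)
Compute 5 ^ 4 = 625
625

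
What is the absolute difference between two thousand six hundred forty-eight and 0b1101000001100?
Convert two thousand six hundred forty-eight (English words) → 2×1000 + 6×100 + 48 = 2648 (decimal)
Convert 0b1101000001100 (binary) → 4096 + 2048 + 512 + 8 + 4 = 6668 (decimal)
Compute |2648 - 6668| = 4020
4020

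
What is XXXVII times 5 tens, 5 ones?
Convert XXXVII (Roman numeral) → 10 + 10 + 10 + 5 + 1 + 1 = 37 (decimal)
Convert 5 tens, 5 ones (place-value notation) → 5×10 + 5 = 55 (decimal)
Compute 37 × 55 = 2035
2035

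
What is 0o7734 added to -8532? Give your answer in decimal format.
Convert 0o7734 (octal) → 7×512 + 7×64 + 3×8 + 4 = 4060 (decimal)
Compute 4060 + -8532 = -4472
-4472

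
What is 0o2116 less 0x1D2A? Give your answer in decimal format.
Convert 0o2116 (octal) → 2×512 + 1×64 + 1×8 + 6 = 1102 (decimal)
Convert 0x1D2A (hexadecimal) → 1×4096 + 13×256 + 2×16 + 10 = 7466 (decimal)
Compute 1102 - 7466 = -6364
-6364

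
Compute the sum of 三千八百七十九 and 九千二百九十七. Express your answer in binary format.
Convert 三千八百七十九 (Chinese numeral) → 3×1000 + 8×100 + 7×10 + 9 = 3879 (decimal)
Convert 九千二百九十七 (Chinese numeral) → 9×1000 + 2×100 + 9×10 + 7 = 9297 (decimal)
Compute 3879 + 9297 = 13176
Convert 13176 (decimal) → 13176 = 8192 + 4096 + 512 + 256 + 64 + 32 + 16 + 8 → 0b11001101111000 (binary)
0b11001101111000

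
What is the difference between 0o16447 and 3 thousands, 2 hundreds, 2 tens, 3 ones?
Convert 0o16447 (octal) → 1×4096 + 6×512 + 4×64 + 4×8 + 7 = 7463 (decimal)
Convert 3 thousands, 2 hundreds, 2 tens, 3 ones (place-value notation) → 3×1000 + 2×100 + 2×10 + 3 = 3223 (decimal)
Difference: |7463 - 3223| = 4240
4240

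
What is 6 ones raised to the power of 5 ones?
Convert 6 ones (place-value notation) → 6 (decimal)
Convert 5 ones (place-value notation) → 5 (decimal)
Compute 6 ^ 5 = 7776
7776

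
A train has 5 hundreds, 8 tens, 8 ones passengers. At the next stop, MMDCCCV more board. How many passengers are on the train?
Convert 5 hundreds, 8 tens, 8 ones (place-value notation) → 5×100 + 8×10 + 8 = 588 (decimal)
Convert MMDCCCV (Roman numeral) → 1000 + 1000 + 500 + 100 + 100 + 100 + 5 = 2805 (decimal)
Compute 588 + 2805 = 3393
3393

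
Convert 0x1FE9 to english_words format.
Convert 0x1FE9 (hexadecimal) → 1×4096 + 15×256 + 14×16 + 9 = 8169 (decimal)
Convert 8169 (decimal) → 8169 = 8×1000 + 1×100 + 69 → eight thousand one hundred sixty-nine (English words)
eight thousand one hundred sixty-nine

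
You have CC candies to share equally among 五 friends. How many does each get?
Convert CC (Roman numeral) → 100 + 100 = 200 (decimal)
Convert 五 (Chinese numeral) → 5 (decimal)
Compute 200 ÷ 5 = 40
40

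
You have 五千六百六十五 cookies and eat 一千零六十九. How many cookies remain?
Convert 五千六百六十五 (Chinese numeral) → 5×1000 + 6×100 + 6×10 + 5 = 5665 (decimal)
Convert 一千零六十九 (Chinese numeral) → 1×1000 + 6×10 + 9 = 1069 (decimal)
Compute 5665 - 1069 = 4596
4596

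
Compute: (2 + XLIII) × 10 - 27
Convert XLIII (Roman numeral) → 40 + 1 + 1 + 1 = 43 (decimal)
Expression in decimal: (2 + 43) × 10 - 27
Parentheses first: 2 + 43 = 45
Multiply: 45 × 10 = 450
Subtract: 450 - 27 = 423
423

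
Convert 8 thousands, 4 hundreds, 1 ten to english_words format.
Convert 8 thousands, 4 hundreds, 1 ten (place-value notation) → 8×1000 + 4×100 + 1×10 = 8410 (decimal)
Convert 8410 (decimal) → 8410 = 8×1000 + 4×100 + 10 → eight thousand four hundred ten (English words)
eight thousand four hundred ten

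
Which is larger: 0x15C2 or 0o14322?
Convert 0x15C2 (hexadecimal) → 1×4096 + 5×256 + 12×16 + 2 = 5570 (decimal)
Convert 0o14322 (octal) → 1×4096 + 4×512 + 3×64 + 2×8 + 2 = 6354 (decimal)
Compare 5570 vs 6354: larger = 6354
6354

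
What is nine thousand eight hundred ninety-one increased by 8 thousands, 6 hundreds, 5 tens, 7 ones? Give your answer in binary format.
Convert nine thousand eight hundred ninety-one (English words) → 9×1000 + 8×100 + 91 = 9891 (decimal)
Convert 8 thousands, 6 hundreds, 5 tens, 7 ones (place-value notation) → 8×1000 + 6×100 + 5×10 + 7 = 8657 (decimal)
Compute 9891 + 8657 = 18548
Convert 18548 (decimal) → 18548 = 16384 + 2048 + 64 + 32 + 16 + 4 → 0b100100001110100 (binary)
0b100100001110100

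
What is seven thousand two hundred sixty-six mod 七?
Convert seven thousand two hundred sixty-six (English words) → 7×1000 + 2×100 + 66 = 7266 (decimal)
Convert 七 (Chinese numeral) → 7 (decimal)
Compute 7266 mod 7 = 0
0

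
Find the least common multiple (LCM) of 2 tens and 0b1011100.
Convert 2 tens (place-value notation) → 2×10 = 20 (decimal)
Convert 0b1011100 (binary) → 64 + 16 + 8 + 4 = 92 (decimal)
Compute lcm(20, 92) = 460
460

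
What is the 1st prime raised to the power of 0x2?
Convert the 1st prime (prime index) → 2 (decimal)
Convert 0x2 (hexadecimal) → 2 (decimal)
Compute 2 ^ 2 = 4
4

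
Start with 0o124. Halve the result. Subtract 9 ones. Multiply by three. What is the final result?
Convert 0o124 (octal) → 1×64 + 2×8 + 4 = 84 (decimal)
Start: 84
84 ÷ 2 = 42
Convert 9 ones (place-value notation) → 9 (decimal)
42 - 9 = 33
Convert three (English words) → 3 (decimal)
33 × 3 = 99
99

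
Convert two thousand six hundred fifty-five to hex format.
Convert two thousand six hundred fifty-five (English words) → 2×1000 + 6×100 + 55 = 2655 (decimal)
Convert 2655 (decimal) → 2655 = 10×256 + 5×16 + 15 → 0xA5F (hexadecimal)
0xA5F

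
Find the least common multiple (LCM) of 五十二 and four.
Convert 五十二 (Chinese numeral) → 5×10 + 2 = 52 (decimal)
Convert four (English words) → 4 (decimal)
Compute lcm(52, 4) = 52
52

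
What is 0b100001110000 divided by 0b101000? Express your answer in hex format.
Convert 0b100001110000 (binary) → 2048 + 64 + 32 + 16 = 2160 (decimal)
Convert 0b101000 (binary) → 32 + 8 = 40 (decimal)
Compute 2160 ÷ 40 = 54
Convert 54 (decimal) → 54 = 3×16 + 6 → 0x36 (hexadecimal)
0x36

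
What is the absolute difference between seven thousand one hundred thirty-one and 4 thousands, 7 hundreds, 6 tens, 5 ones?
Convert seven thousand one hundred thirty-one (English words) → 7×1000 + 1×100 + 31 = 7131 (decimal)
Convert 4 thousands, 7 hundreds, 6 tens, 5 ones (place-value notation) → 4×1000 + 7×100 + 6×10 + 5 = 4765 (decimal)
Compute |7131 - 4765| = 2366
2366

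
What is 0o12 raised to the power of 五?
Convert 0o12 (octal) → 1×8 + 2 = 10 (decimal)
Convert 五 (Chinese numeral) → 5 (decimal)
Compute 10 ^ 5 = 100000
100000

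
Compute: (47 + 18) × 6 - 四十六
Convert 四十六 (Chinese numeral) → 4×10 + 6 = 46 (decimal)
Expression in decimal: (47 + 18) × 6 - 46
Parentheses first: 47 + 18 = 65
Multiply: 65 × 6 = 390
Subtract: 390 - 46 = 344
344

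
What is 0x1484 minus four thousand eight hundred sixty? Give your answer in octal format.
Convert 0x1484 (hexadecimal) → 1×4096 + 4×256 + 8×16 + 4 = 5252 (decimal)
Convert four thousand eight hundred sixty (English words) → 4×1000 + 8×100 + 60 = 4860 (decimal)
Compute 5252 - 4860 = 392
Convert 392 (decimal) → 392 = 6×64 + 1×8 → 0o610 (octal)
0o610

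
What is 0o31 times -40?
Convert 0o31 (octal) → 3×8 + 1 = 25 (decimal)
Compute 25 × -40 = -1000
-1000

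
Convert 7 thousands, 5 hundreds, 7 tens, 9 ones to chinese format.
Convert 7 thousands, 5 hundreds, 7 tens, 9 ones (place-value notation) → 7×1000 + 5×100 + 7×10 + 9 = 7579 (decimal)
Convert 7579 (decimal) → 7579 = 7×1000 + 5×100 + 7×10 + 9 → 七千五百七十九 (Chinese numeral)
七千五百七十九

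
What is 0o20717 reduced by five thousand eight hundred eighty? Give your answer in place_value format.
Convert 0o20717 (octal) → 2×4096 + 7×64 + 1×8 + 7 = 8655 (decimal)
Convert five thousand eight hundred eighty (English words) → 5×1000 + 8×100 + 80 = 5880 (decimal)
Compute 8655 - 5880 = 2775
Convert 2775 (decimal) → 2775 = 2×1000 + 7×100 + 7×10 + 5 → 2 thousands, 7 hundreds, 7 tens, 5 ones (place-value notation)
2 thousands, 7 hundreds, 7 tens, 5 ones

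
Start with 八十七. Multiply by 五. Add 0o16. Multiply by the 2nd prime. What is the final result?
Convert 八十七 (Chinese numeral) → 8×10 + 7 = 87 (decimal)
Start: 87
Convert 五 (Chinese numeral) → 5 (decimal)
87 × 5 = 435
Convert 0o16 (octal) → 1×8 + 6 = 14 (decimal)
435 + 14 = 449
Convert the 2nd prime (prime index) → 3 (decimal)
449 × 3 = 1347
1347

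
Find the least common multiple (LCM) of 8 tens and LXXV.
Convert 8 tens (place-value notation) → 8×10 = 80 (decimal)
Convert LXXV (Roman numeral) → 50 + 10 + 10 + 5 = 75 (decimal)
Compute lcm(80, 75) = 1200
1200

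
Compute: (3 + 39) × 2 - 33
Parentheses first: 3 + 39 = 42
Multiply: 42 × 2 = 84
Subtract: 84 - 33 = 51
51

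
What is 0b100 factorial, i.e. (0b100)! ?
Convert 0b100 (binary) → 4 (decimal)
Compute 4! = 24
24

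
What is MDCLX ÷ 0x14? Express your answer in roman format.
Convert MDCLX (Roman numeral) → 1000 + 500 + 100 + 50 + 10 = 1660 (decimal)
Convert 0x14 (hexadecimal) → 1×16 + 4 = 20 (decimal)
Compute 1660 ÷ 20 = 83
Convert 83 (decimal) → 83 = 50 + 10 + 10 + 10 + 1 + 1 + 1 → LXXXIII (Roman numeral)
LXXXIII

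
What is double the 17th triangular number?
The 17th triangular number = 17×18/2 = 153
Compute 153 × 2 = 306
306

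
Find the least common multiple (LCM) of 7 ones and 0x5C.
Convert 7 ones (place-value notation) → 7 (decimal)
Convert 0x5C (hexadecimal) → 5×16 + 12 = 92 (decimal)
Compute lcm(7, 92) = 644
644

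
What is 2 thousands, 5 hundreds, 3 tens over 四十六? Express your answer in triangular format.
Convert 2 thousands, 5 hundreds, 3 tens (place-value notation) → 2×1000 + 5×100 + 3×10 = 2530 (decimal)
Convert 四十六 (Chinese numeral) → 4×10 + 6 = 46 (decimal)
Compute 2530 ÷ 46 = 55
Convert 55 (decimal) → 55 = 10×11/2 → the 10th triangular number (triangular index)
the 10th triangular number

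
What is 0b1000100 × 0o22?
Convert 0b1000100 (binary) → 64 + 4 = 68 (decimal)
Convert 0o22 (octal) → 2×8 + 2 = 18 (decimal)
Compute 68 × 18 = 1224
1224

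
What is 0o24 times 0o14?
Convert 0o24 (octal) → 2×8 + 4 = 20 (decimal)
Convert 0o14 (octal) → 1×8 + 4 = 12 (decimal)
Compute 20 × 12 = 240
240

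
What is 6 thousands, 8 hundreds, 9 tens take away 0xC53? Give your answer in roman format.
Convert 6 thousands, 8 hundreds, 9 tens (place-value notation) → 6×1000 + 8×100 + 9×10 = 6890 (decimal)
Convert 0xC53 (hexadecimal) → 12×256 + 5×16 + 3 = 3155 (decimal)
Compute 6890 - 3155 = 3735
Convert 3735 (decimal) → 3735 = 1000 + 1000 + 1000 + 500 + 100 + 100 + 10 + 10 + 10 + 5 → MMMDCCXXXV (Roman numeral)
MMMDCCXXXV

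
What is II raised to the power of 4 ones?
Convert II (Roman numeral) → 1 + 1 = 2 (decimal)
Convert 4 ones (place-value notation) → 4 (decimal)
Compute 2 ^ 4 = 16
16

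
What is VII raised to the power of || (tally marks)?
Convert VII (Roman numeral) → 5 + 1 + 1 = 7 (decimal)
Convert || (tally marks) → 2 (decimal)
Compute 7 ^ 2 = 49
49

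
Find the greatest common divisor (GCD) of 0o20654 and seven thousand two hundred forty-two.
Convert 0o20654 (octal) → 2×4096 + 6×64 + 5×8 + 4 = 8620 (decimal)
Convert seven thousand two hundred forty-two (English words) → 7×1000 + 2×100 + 42 = 7242 (decimal)
Compute gcd(8620, 7242) = 2
2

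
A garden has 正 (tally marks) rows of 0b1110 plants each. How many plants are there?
Convert 0b1110 (binary) → 8 + 4 + 2 = 14 (decimal)
Convert 正 (tally marks) → 5 (decimal)
Compute 14 × 5 = 70
70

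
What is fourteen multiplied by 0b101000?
Convert fourteen (English words) → 14 (decimal)
Convert 0b101000 (binary) → 32 + 8 = 40 (decimal)
Compute 14 × 40 = 560
560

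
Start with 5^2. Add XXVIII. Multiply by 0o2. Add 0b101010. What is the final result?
Convert 5^2 (power) → 25 (decimal)
Start: 25
Convert XXVIII (Roman numeral) → 10 + 10 + 5 + 1 + 1 + 1 = 28 (decimal)
25 + 28 = 53
Convert 0o2 (octal) → 2 (decimal)
53 × 2 = 106
Convert 0b101010 (binary) → 32 + 8 + 2 = 42 (decimal)
106 + 42 = 148
148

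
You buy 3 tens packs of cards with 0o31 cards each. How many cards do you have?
Convert 0o31 (octal) → 3×8 + 1 = 25 (decimal)
Convert 3 tens (place-value notation) → 3×10 = 30 (decimal)
Compute 25 × 30 = 750
750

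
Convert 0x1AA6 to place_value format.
Convert 0x1AA6 (hexadecimal) → 1×4096 + 10×256 + 10×16 + 6 = 6822 (decimal)
Convert 6822 (decimal) → 6822 = 6×1000 + 8×100 + 2×10 + 2 → 6 thousands, 8 hundreds, 2 tens, 2 ones (place-value notation)
6 thousands, 8 hundreds, 2 tens, 2 ones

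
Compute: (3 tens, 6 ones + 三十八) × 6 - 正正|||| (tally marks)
Convert 3 tens, 6 ones (place-value notation) → 3×10 + 6 = 36 (decimal)
Convert 三十八 (Chinese numeral) → 3×10 + 8 = 38 (decimal)
Convert 正正|||| (tally marks) → 5 + 5 + 4 = 14 (decimal)
Expression in decimal: (36 + 38) × 6 - 14
Parentheses first: 36 + 38 = 74
Multiply: 74 × 6 = 444
Subtract: 444 - 14 = 430
430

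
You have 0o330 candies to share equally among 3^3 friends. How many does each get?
Convert 0o330 (octal) → 3×64 + 3×8 = 216 (decimal)
Convert 3^3 (power) → 27 (decimal)
Compute 216 ÷ 27 = 8
8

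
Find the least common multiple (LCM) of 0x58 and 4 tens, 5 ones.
Convert 0x58 (hexadecimal) → 5×16 + 8 = 88 (decimal)
Convert 4 tens, 5 ones (place-value notation) → 4×10 + 5 = 45 (decimal)
Compute lcm(88, 45) = 3960
3960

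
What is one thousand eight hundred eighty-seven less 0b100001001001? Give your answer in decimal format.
Convert one thousand eight hundred eighty-seven (English words) → 1×1000 + 8×100 + 87 = 1887 (decimal)
Convert 0b100001001001 (binary) → 2048 + 64 + 8 + 1 = 2121 (decimal)
Compute 1887 - 2121 = -234
-234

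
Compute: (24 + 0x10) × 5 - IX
Convert 0x10 (hexadecimal) → 1×16 = 16 (decimal)
Convert IX (Roman numeral) → 9 (decimal)
Expression in decimal: (24 + 16) × 5 - 9
Parentheses first: 24 + 16 = 40
Multiply: 40 × 5 = 200
Subtract: 200 - 9 = 191
191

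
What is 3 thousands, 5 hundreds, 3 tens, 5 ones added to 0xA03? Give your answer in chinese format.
Convert 3 thousands, 5 hundreds, 3 tens, 5 ones (place-value notation) → 3×1000 + 5×100 + 3×10 + 5 = 3535 (decimal)
Convert 0xA03 (hexadecimal) → 10×256 + 3 = 2563 (decimal)
Compute 3535 + 2563 = 6098
Convert 6098 (decimal) → 6098 = 6×1000 + 9×10 + 8 → 六千零九十八 (Chinese numeral)
六千零九十八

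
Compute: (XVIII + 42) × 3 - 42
Convert XVIII (Roman numeral) → 10 + 5 + 1 + 1 + 1 = 18 (decimal)
Expression in decimal: (18 + 42) × 3 - 42
Parentheses first: 18 + 42 = 60
Multiply: 60 × 3 = 180
Subtract: 180 - 42 = 138
138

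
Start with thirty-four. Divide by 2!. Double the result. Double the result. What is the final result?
Convert thirty-four (English words) → 34 (decimal)
Start: 34
Convert 2! (factorial) → 2 (decimal)
34 ÷ 2 = 17
17 × 2 = 34
34 × 2 = 68
68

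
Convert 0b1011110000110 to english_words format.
Convert 0b1011110000110 (binary) → 4096 + 1024 + 512 + 256 + 128 + 4 + 2 = 6022 (decimal)
Convert 6022 (decimal) → 6022 = 6×1000 + 22 → six thousand twenty-two (English words)
six thousand twenty-two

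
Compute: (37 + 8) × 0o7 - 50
Convert 0o7 (octal) → 7 (decimal)
Expression in decimal: (37 + 8) × 7 - 50
Parentheses first: 37 + 8 = 45
Multiply: 45 × 7 = 315
Subtract: 315 - 50 = 265
265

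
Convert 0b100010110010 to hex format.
Convert 0b100010110010 (binary) → 2048 + 128 + 32 + 16 + 2 = 2226 (decimal)
Convert 2226 (decimal) → 2226 = 8×256 + 11×16 + 2 → 0x8B2 (hexadecimal)
0x8B2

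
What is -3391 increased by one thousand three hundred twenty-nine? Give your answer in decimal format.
Convert one thousand three hundred twenty-nine (English words) → 1×1000 + 3×100 + 29 = 1329 (decimal)
Compute -3391 + 1329 = -2062
-2062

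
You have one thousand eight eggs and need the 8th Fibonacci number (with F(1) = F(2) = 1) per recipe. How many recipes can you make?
Convert one thousand eight (English words) → 1×1000 + 8 = 1008 (decimal)
Convert the 8th Fibonacci number (with F(1) = F(2) = 1) (Fibonacci index) → 1, 1, 2, 3, 5, 8, 13, 21 → 21 (decimal)
Compute 1008 ÷ 21 = 48
48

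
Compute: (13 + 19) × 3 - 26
Parentheses first: 13 + 19 = 32
Multiply: 32 × 3 = 96
Subtract: 96 - 26 = 70
70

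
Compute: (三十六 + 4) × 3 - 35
Convert 三十六 (Chinese numeral) → 3×10 + 6 = 36 (decimal)
Expression in decimal: (36 + 4) × 3 - 35
Parentheses first: 36 + 4 = 40
Multiply: 40 × 3 = 120
Subtract: 120 - 35 = 85
85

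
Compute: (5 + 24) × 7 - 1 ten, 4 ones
Convert 1 ten, 4 ones (place-value notation) → 1×10 + 4 = 14 (decimal)
Expression in decimal: (5 + 24) × 7 - 14
Parentheses first: 5 + 24 = 29
Multiply: 29 × 7 = 203
Subtract: 203 - 14 = 189
189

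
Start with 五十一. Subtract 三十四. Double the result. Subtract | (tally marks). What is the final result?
Convert 五十一 (Chinese numeral) → 5×10 + 1 = 51 (decimal)
Start: 51
Convert 三十四 (Chinese numeral) → 3×10 + 4 = 34 (decimal)
51 - 34 = 17
17 × 2 = 34
Convert | (tally marks) → 1 (decimal)
34 - 1 = 33
33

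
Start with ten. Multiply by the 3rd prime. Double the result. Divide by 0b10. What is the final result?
Convert ten (English words) → 10 (decimal)
Start: 10
Convert the 3rd prime (prime index) → 5 (decimal)
10 × 5 = 50
50 × 2 = 100
Convert 0b10 (binary) → 2 (decimal)
100 ÷ 2 = 50
50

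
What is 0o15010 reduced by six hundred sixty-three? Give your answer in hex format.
Convert 0o15010 (octal) → 1×4096 + 5×512 + 1×8 = 6664 (decimal)
Convert six hundred sixty-three (English words) → 6×100 + 63 = 663 (decimal)
Compute 6664 - 663 = 6001
Convert 6001 (decimal) → 6001 = 1×4096 + 7×256 + 7×16 + 1 → 0x1771 (hexadecimal)
0x1771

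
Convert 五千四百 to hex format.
Convert 五千四百 (Chinese numeral) → 5×1000 + 4×100 = 5400 (decimal)
Convert 5400 (decimal) → 5400 = 1×4096 + 5×256 + 1×16 + 8 → 0x1518 (hexadecimal)
0x1518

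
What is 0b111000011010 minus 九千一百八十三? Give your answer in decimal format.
Convert 0b111000011010 (binary) → 2048 + 1024 + 512 + 16 + 8 + 2 = 3610 (decimal)
Convert 九千一百八十三 (Chinese numeral) → 9×1000 + 1×100 + 8×10 + 3 = 9183 (decimal)
Compute 3610 - 9183 = -5573
-5573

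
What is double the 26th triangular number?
The 26th triangular number = 26×27/2 = 351
Compute 351 × 2 = 702
702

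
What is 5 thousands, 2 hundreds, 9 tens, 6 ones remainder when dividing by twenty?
Convert 5 thousands, 2 hundreds, 9 tens, 6 ones (place-value notation) → 5×1000 + 2×100 + 9×10 + 6 = 5296 (decimal)
Convert twenty (English words) → 20 (decimal)
Compute 5296 mod 20 = 16
16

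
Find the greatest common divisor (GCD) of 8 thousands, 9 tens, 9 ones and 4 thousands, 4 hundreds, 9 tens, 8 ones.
Convert 8 thousands, 9 tens, 9 ones (place-value notation) → 8×1000 + 9×10 + 9 = 8099 (decimal)
Convert 4 thousands, 4 hundreds, 9 tens, 8 ones (place-value notation) → 4×1000 + 4×100 + 9×10 + 8 = 4498 (decimal)
Compute gcd(8099, 4498) = 13
13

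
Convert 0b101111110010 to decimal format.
Convert 0b101111110010 (binary) → 2048 + 512 + 256 + 128 + 64 + 32 + 16 + 2 = 3058 (decimal)
3058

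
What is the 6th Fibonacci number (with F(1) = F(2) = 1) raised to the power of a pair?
Convert the 6th Fibonacci number (with F(1) = F(2) = 1) (Fibonacci index) → 1, 1, 2, 3, 5, 8 → 8 (decimal)
Convert a pair (colloquial) → 2 (decimal)
Compute 8 ^ 2 = 64
64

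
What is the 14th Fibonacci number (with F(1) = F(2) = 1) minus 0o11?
The 14th Fibonacci number (with F(1) = F(2) = 1): 1, 1, 2, 3, 5, 8, 13, 21, 34, 55, 89, 144, 233, 377 → 377
Convert 0o11 (octal) → 1×8 + 1 = 9 (decimal)
Compute 377 - 9 = 368
368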